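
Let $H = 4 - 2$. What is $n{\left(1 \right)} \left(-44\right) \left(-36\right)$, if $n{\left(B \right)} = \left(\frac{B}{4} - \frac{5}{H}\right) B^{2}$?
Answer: $-3564$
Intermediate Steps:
$H = 2$ ($H = 4 - 2 = 2$)
$n{\left(B \right)} = B^{2} \left(- \frac{5}{2} + \frac{B}{4}\right)$ ($n{\left(B \right)} = \left(\frac{B}{4} - \frac{5}{2}\right) B^{2} = \left(- \frac{5}{2} + \frac{B}{4}\right) B^{2} = B^{2} \left(- \frac{5}{2} + \frac{B}{4}\right)$)
$n{\left(1 \right)} \left(-44\right) \left(-36\right) = \frac{1^{2} \left(-10 + 1\right)}{4} \left(-44\right) \left(-36\right) = \frac{1}{4} \cdot 1 \left(-9\right) \left(-44\right) \left(-36\right) = \left(- \frac{9}{4}\right) \left(-44\right) \left(-36\right) = 99 \left(-36\right) = -3564$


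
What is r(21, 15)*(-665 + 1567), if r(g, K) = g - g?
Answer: 0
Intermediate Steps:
r(g, K) = 0
r(21, 15)*(-665 + 1567) = 0*(-665 + 1567) = 0*902 = 0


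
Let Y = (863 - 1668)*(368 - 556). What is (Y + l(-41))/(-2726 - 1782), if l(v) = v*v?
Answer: -153021/4508 ≈ -33.944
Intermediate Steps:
l(v) = v²
Y = 151340 (Y = -805*(-188) = 151340)
(Y + l(-41))/(-2726 - 1782) = (151340 + (-41)²)/(-2726 - 1782) = (151340 + 1681)/(-4508) = 153021*(-1/4508) = -153021/4508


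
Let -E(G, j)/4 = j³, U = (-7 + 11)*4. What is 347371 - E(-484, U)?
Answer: 363755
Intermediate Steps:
U = 16 (U = 4*4 = 16)
E(G, j) = -4*j³
347371 - E(-484, U) = 347371 - (-4)*16³ = 347371 - (-4)*4096 = 347371 - 1*(-16384) = 347371 + 16384 = 363755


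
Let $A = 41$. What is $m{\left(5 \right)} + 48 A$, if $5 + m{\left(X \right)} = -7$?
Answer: $1956$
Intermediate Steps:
$m{\left(X \right)} = -12$ ($m{\left(X \right)} = -5 - 7 = -12$)
$m{\left(5 \right)} + 48 A = -12 + 48 \cdot 41 = -12 + 1968 = 1956$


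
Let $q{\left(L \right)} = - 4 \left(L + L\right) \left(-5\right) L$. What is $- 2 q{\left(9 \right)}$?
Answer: $-6480$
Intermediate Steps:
$q{\left(L \right)} = 40 L^{2}$ ($q{\left(L \right)} = - 4 \cdot 2 L \left(-5\right) L = - 8 L \left(-5\right) L = 40 L L = 40 L^{2}$)
$- 2 q{\left(9 \right)} = - 2 \cdot 40 \cdot 9^{2} = - 2 \cdot 40 \cdot 81 = \left(-2\right) 3240 = -6480$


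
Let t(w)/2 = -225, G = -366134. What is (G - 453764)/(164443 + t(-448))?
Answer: -819898/163993 ≈ -4.9996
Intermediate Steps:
t(w) = -450 (t(w) = 2*(-225) = -450)
(G - 453764)/(164443 + t(-448)) = (-366134 - 453764)/(164443 - 450) = -819898/163993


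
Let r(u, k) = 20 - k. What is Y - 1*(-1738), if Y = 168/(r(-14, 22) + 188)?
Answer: 53906/31 ≈ 1738.9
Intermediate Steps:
Y = 28/31 (Y = 168/((20 - 1*22) + 188) = 168/((20 - 22) + 188) = 168/(-2 + 188) = 168/186 = 168*(1/186) = 28/31 ≈ 0.90323)
Y - 1*(-1738) = 28/31 - 1*(-1738) = 28/31 + 1738 = 53906/31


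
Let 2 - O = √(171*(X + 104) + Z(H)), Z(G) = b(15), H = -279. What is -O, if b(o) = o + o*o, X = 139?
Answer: -2 + √41793 ≈ 202.43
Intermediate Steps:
b(o) = o + o²
Z(G) = 240 (Z(G) = 15*(1 + 15) = 15*16 = 240)
O = 2 - √41793 (O = 2 - √(171*(139 + 104) + 240) = 2 - √(171*243 + 240) = 2 - √(41553 + 240) = 2 - √41793 ≈ -202.43)
-O = -(2 - √41793) = -2 + √41793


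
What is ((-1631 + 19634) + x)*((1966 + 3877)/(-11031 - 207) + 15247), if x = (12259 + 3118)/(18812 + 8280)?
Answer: 83571511763118779/304459896 ≈ 2.7449e+8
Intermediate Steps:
x = 15377/27092 ≈ 0.56758
((-1631 + 19634) + x)*((1966 + 3877)/(-11031 - 207) + 15247) = ((-1631 + 19634) + 15377/27092)*((1966 + 3877)/(-11031 - 207) + 15247) = (18003 + 15377/27092)*(5843/(-11238) + 15247) = 487752653*(5843*(-1/11238) + 15247)/27092 = 487752653*(-5843/11238 + 15247)/27092 = (487752653/27092)*(171339943/11238) = 83571511763118779/304459896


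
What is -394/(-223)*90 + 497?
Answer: 146291/223 ≈ 656.01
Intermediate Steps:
-394/(-223)*90 + 497 = -394*(-1/223)*90 + 497 = (394/223)*90 + 497 = 35460/223 + 497 = 146291/223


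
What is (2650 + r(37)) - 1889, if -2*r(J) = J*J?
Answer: 153/2 ≈ 76.500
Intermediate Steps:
r(J) = -J²/2 (r(J) = -J*J/2 = -J²/2)
(2650 + r(37)) - 1889 = (2650 - ½*37²) - 1889 = (2650 - ½*1369) - 1889 = (2650 - 1369/2) - 1889 = 3931/2 - 1889 = 153/2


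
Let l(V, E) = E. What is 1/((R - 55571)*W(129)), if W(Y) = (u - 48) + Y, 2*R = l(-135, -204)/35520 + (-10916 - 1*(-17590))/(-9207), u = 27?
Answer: -504680/3028941717799 ≈ -1.6662e-7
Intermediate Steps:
R = -19911559/54505440 (R = (-204/35520 + (-10916 - 1*(-17590))/(-9207))/2 = (-204*1/35520 + (-10916 + 17590)*(-1/9207))/2 = (-17/2960 + 6674*(-1/9207))/2 = (-17/2960 - 6674/9207)/2 = (1/2)*(-19911559/27252720) = -19911559/54505440 ≈ -0.36531)
W(Y) = -21 + Y (W(Y) = (27 - 48) + Y = -21 + Y)
1/((R - 55571)*W(129)) = 1/((-19911559/54505440 - 55571)*(-21 + 129)) = 1/(-3028941717799/54505440*108) = -54505440/3028941717799*1/108 = -504680/3028941717799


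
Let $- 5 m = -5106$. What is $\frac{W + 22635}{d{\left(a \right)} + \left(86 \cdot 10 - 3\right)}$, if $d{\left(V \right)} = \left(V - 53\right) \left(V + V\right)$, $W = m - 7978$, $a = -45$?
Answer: $\frac{78391}{48385} \approx 1.6202$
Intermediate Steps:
$m = \frac{5106}{5}$ ($m = \left(- \frac{1}{5}\right) \left(-5106\right) = \frac{5106}{5} \approx 1021.2$)
$W = - \frac{34784}{5}$ ($W = \frac{5106}{5} - 7978 = - \frac{34784}{5} \approx -6956.8$)
$d{\left(V \right)} = 2 V \left(-53 + V\right)$ ($d{\left(V \right)} = \left(-53 + V\right) 2 V = 2 V \left(-53 + V\right)$)
$\frac{W + 22635}{d{\left(a \right)} + \left(86 \cdot 10 - 3\right)} = \frac{- \frac{34784}{5} + 22635}{2 \left(-45\right) \left(-53 - 45\right) + \left(86 \cdot 10 - 3\right)} = \frac{78391}{5 \left(2 \left(-45\right) \left(-98\right) + \left(860 - 3\right)\right)} = \frac{78391}{5 \left(8820 + 857\right)} = \frac{78391}{5 \cdot 9677} = \frac{78391}{5} \cdot \frac{1}{9677} = \frac{78391}{48385}$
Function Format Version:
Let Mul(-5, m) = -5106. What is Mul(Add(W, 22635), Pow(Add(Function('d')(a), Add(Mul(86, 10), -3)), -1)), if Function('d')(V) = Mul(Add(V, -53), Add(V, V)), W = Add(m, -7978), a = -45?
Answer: Rational(78391, 48385) ≈ 1.6202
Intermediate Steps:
m = Rational(5106, 5) (m = Mul(Rational(-1, 5), -5106) = Rational(5106, 5) ≈ 1021.2)
W = Rational(-34784, 5) (W = Add(Rational(5106, 5), -7978) = Rational(-34784, 5) ≈ -6956.8)
Function('d')(V) = Mul(2, V, Add(-53, V)) (Function('d')(V) = Mul(Add(-53, V), Mul(2, V)) = Mul(2, V, Add(-53, V)))
Mul(Add(W, 22635), Pow(Add(Function('d')(a), Add(Mul(86, 10), -3)), -1)) = Mul(Add(Rational(-34784, 5), 22635), Pow(Add(Mul(2, -45, Add(-53, -45)), Add(Mul(86, 10), -3)), -1)) = Mul(Rational(78391, 5), Pow(Add(Mul(2, -45, -98), Add(860, -3)), -1)) = Mul(Rational(78391, 5), Pow(Add(8820, 857), -1)) = Mul(Rational(78391, 5), Pow(9677, -1)) = Mul(Rational(78391, 5), Rational(1, 9677)) = Rational(78391, 48385)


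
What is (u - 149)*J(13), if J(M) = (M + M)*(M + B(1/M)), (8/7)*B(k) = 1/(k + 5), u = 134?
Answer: -452075/88 ≈ -5137.2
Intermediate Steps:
B(k) = 7/(8*(5 + k)) (B(k) = 7/(8*(k + 5)) = 7/(8*(5 + k)))
J(M) = 2*M*(M + 7/(8*(5 + 1/M))) (J(M) = (M + M)*(M + 7/(8*(5 + 1/M))) = (2*M)*(M + 7/(8*(5 + 1/M))) = 2*M*(M + 7/(8*(5 + 1/M))))
(u - 149)*J(13) = (134 - 149)*((5/4)*13**2*(3 + 8*13)/(1 + 5*13)) = -75*169*(3 + 104)/(4*(1 + 65)) = -75*169*107/(4*66) = -15*90415/264 = -452075/88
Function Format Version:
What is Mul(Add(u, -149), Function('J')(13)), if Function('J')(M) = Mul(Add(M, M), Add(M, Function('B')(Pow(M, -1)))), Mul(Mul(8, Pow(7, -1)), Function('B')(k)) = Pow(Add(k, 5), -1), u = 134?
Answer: Rational(-452075, 88) ≈ -5137.2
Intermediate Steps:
Function('B')(k) = Mul(Rational(7, 8), Pow(Add(5, k), -1)) (Function('B')(k) = Mul(Rational(7, 8), Pow(Add(k, 5), -1)) = Mul(Rational(7, 8), Pow(Add(5, k), -1)))
Function('J')(M) = Mul(2, M, Add(M, Mul(Rational(7, 8), Pow(Add(5, Pow(M, -1)), -1)))) (Function('J')(M) = Mul(Add(M, M), Add(M, Mul(Rational(7, 8), Pow(Add(5, Pow(M, -1)), -1)))) = Mul(Mul(2, M), Add(M, Mul(Rational(7, 8), Pow(Add(5, Pow(M, -1)), -1)))) = Mul(2, M, Add(M, Mul(Rational(7, 8), Pow(Add(5, Pow(M, -1)), -1)))))
Mul(Add(u, -149), Function('J')(13)) = Mul(Add(134, -149), Mul(Rational(5, 4), Pow(13, 2), Pow(Add(1, Mul(5, 13)), -1), Add(3, Mul(8, 13)))) = Mul(-15, Mul(Rational(5, 4), 169, Pow(Add(1, 65), -1), Add(3, 104))) = Mul(-15, Mul(Rational(5, 4), 169, Pow(66, -1), 107)) = Mul(-15, Mul(Rational(5, 4), 169, Rational(1, 66), 107)) = Mul(-15, Rational(90415, 264)) = Rational(-452075, 88)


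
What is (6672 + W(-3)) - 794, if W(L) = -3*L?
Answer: 5887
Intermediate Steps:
(6672 + W(-3)) - 794 = (6672 - 3*(-3)) - 794 = (6672 + 9) - 794 = 6681 - 794 = 5887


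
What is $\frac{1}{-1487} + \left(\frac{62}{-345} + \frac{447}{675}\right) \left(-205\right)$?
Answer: $- \frac{152235634}{1539045} \approx -98.916$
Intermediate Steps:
$\frac{1}{-1487} + \left(\frac{62}{-345} + \frac{447}{675}\right) \left(-205\right) = - \frac{1}{1487} + \left(62 \left(- \frac{1}{345}\right) + 447 \cdot \frac{1}{675}\right) \left(-205\right) = - \frac{1}{1487} + \left(- \frac{62}{345} + \frac{149}{225}\right) \left(-205\right) = - \frac{1}{1487} + \frac{2497}{5175} \left(-205\right) = - \frac{1}{1487} - \frac{102377}{1035} = - \frac{152235634}{1539045}$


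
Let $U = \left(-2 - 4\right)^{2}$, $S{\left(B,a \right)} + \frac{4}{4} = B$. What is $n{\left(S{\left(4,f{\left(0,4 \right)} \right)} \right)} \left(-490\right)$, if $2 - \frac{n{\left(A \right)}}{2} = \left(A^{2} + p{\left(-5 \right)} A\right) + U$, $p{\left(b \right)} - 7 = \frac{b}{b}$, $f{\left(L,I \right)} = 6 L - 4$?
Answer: $65660$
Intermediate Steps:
$f{\left(L,I \right)} = -4 + 6 L$
$p{\left(b \right)} = 8$ ($p{\left(b \right)} = 7 + \frac{b}{b} = 7 + 1 = 8$)
$S{\left(B,a \right)} = -1 + B$
$U = 36$ ($U = \left(-6\right)^{2} = 36$)
$n{\left(A \right)} = -68 - 16 A - 2 A^{2}$ ($n{\left(A \right)} = 4 - 2 \left(\left(A^{2} + 8 A\right) + 36\right) = 4 - 2 \left(36 + A^{2} + 8 A\right) = 4 - \left(72 + 2 A^{2} + 16 A\right) = -68 - 16 A - 2 A^{2}$)
$n{\left(S{\left(4,f{\left(0,4 \right)} \right)} \right)} \left(-490\right) = \left(-68 - 16 \left(-1 + 4\right) - 2 \left(-1 + 4\right)^{2}\right) \left(-490\right) = \left(-68 - 48 - 2 \cdot 3^{2}\right) \left(-490\right) = \left(-68 - 48 - 18\right) \left(-490\right) = \left(-134\right) \left(-490\right) = 65660$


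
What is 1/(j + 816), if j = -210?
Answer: 1/606 ≈ 0.0016502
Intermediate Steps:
1/(j + 816) = 1/(-210 + 816) = 1/606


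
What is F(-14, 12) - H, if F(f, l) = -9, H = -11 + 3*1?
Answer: -1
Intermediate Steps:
H = -8 (H = -11 + 3 = -8)
F(-14, 12) - H = -9 - 1*(-8) = -9 + 8 = -1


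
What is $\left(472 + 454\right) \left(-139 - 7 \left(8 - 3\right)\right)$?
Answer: $-161124$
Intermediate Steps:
$\left(472 + 454\right) \left(-139 - 7 \left(8 - 3\right)\right) = 926 \left(-139 - 35\right) = 926 \left(-174\right) = -161124$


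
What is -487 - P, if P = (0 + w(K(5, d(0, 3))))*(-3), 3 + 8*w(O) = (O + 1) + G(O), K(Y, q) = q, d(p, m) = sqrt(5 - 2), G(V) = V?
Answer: -1951/4 + 3*sqrt(3)/4 ≈ -486.45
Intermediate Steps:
d(p, m) = sqrt(3)
w(O) = -1/4 + O/4 (w(O) = -3/8 + ((O + 1) + O)/8 = -3/8 + ((1 + O) + O)/8 = -3/8 + (1 + 2*O)/8 = -3/8 + (1/8 + O/4) = -1/4 + O/4)
P = 3/4 - 3*sqrt(3)/4 (P = (0 + (-1/4 + sqrt(3)/4))*(-3) = (-1/4 + sqrt(3)/4)*(-3) = 3/4 - 3*sqrt(3)/4 ≈ -0.54904)
-487 - P = -487 - (3/4 - 3*sqrt(3)/4) = -487 + (-3/4 + 3*sqrt(3)/4) = -1951/4 + 3*sqrt(3)/4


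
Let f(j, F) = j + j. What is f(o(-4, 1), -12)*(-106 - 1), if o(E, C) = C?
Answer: -214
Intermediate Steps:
f(j, F) = 2*j
f(o(-4, 1), -12)*(-106 - 1) = (2*1)*(-106 - 1) = 2*(-107) = -214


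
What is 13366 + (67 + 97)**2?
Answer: 40262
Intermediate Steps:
13366 + (67 + 97)**2 = 13366 + 164**2 = 13366 + 26896 = 40262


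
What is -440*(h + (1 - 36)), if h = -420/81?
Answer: 477400/27 ≈ 17681.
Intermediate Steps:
h = -140/27 (h = -420*1/81 = -140/27 ≈ -5.1852)
-440*(h + (1 - 36)) = -440*(-140/27 + (1 - 36)) = -440*(-140/27 - 35) = -440*(-1085/27) = 477400/27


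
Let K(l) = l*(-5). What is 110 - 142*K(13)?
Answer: 9340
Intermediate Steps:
K(l) = -5*l
110 - 142*K(13) = 110 - (-710)*13 = 110 - 142*(-65) = 110 + 9230 = 9340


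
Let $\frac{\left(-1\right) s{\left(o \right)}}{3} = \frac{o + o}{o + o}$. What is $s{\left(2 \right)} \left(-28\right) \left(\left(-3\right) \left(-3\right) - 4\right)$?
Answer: $420$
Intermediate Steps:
$s{\left(o \right)} = -3$ ($s{\left(o \right)} = - 3 \frac{o + o}{o + o} = - 3 \frac{2 o}{2 o} = - 3 \cdot 2 o \frac{1}{2 o} = \left(-3\right) 1 = -3$)
$s{\left(2 \right)} \left(-28\right) \left(\left(-3\right) \left(-3\right) - 4\right) = \left(-3\right) \left(-28\right) \left(\left(-3\right) \left(-3\right) - 4\right) = 84 \left(9 - 4\right) = 84 \cdot 5 = 420$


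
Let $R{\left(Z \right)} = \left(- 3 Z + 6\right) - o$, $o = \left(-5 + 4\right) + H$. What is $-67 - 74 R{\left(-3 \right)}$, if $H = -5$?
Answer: $-1621$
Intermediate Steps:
$o = -6$ ($o = \left(-5 + 4\right) - 5 = -1 - 5 = -6$)
$R{\left(Z \right)} = 12 - 3 Z$ ($R{\left(Z \right)} = \left(- 3 Z + 6\right) - -6 = \left(6 - 3 Z\right) + 6 = 12 - 3 Z$)
$-67 - 74 R{\left(-3 \right)} = -67 - 74 \left(12 - -9\right) = -67 - 74 \left(12 + 9\right) = -67 - 1554 = -1621$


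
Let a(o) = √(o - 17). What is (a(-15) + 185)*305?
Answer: 56425 + 1220*I*√2 ≈ 56425.0 + 1725.3*I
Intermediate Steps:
a(o) = √(-17 + o)
(a(-15) + 185)*305 = (√(-17 - 15) + 185)*305 = (√(-32) + 185)*305 = (4*I*√2 + 185)*305 = (185 + 4*I*√2)*305 = 56425 + 1220*I*√2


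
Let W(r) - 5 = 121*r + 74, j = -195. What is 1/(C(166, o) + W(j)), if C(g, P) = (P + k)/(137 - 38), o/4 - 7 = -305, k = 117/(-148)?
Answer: -14652/344732965 ≈ -4.2502e-5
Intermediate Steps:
k = -117/148 (k = 117*(-1/148) = -117/148 ≈ -0.79054)
o = -1192 (o = 28 + 4*(-305) = 28 - 1220 = -1192)
C(g, P) = -13/1628 + P/99 (C(g, P) = (P - 117/148)/(137 - 38) = (-117/148 + P)/99 = (-117/148 + P)*(1/99) = -13/1628 + P/99)
W(r) = 79 + 121*r (W(r) = 5 + (121*r + 74) = 5 + (74 + 121*r) = 79 + 121*r)
1/(C(166, o) + W(j)) = 1/((-13/1628 + (1/99)*(-1192)) + (79 + 121*(-195))) = 1/((-13/1628 - 1192/99) + (79 - 23595)) = 1/(-176533/14652 - 23516) = 1/(-344732965/14652) = -14652/344732965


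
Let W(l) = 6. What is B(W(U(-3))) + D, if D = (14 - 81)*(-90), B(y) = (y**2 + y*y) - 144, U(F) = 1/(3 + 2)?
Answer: 5958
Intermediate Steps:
U(F) = 1/5
B(y) = -144 + 2*y**2 (B(y) = (y**2 + y**2) - 144 = 2*y**2 - 144 = -144 + 2*y**2)
D = 6030 (D = -67*(-90) = 6030)
B(W(U(-3))) + D = (-144 + 2*6**2) + 6030 = (-144 + 2*36) + 6030 = (-144 + 72) + 6030 = -72 + 6030 = 5958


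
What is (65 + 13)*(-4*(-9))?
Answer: 2808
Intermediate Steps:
(65 + 13)*(-4*(-9)) = 78*36 = 2808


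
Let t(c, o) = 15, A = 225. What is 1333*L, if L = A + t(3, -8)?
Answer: 319920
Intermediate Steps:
L = 240 (L = 225 + 15 = 240)
1333*L = 1333*240 = 319920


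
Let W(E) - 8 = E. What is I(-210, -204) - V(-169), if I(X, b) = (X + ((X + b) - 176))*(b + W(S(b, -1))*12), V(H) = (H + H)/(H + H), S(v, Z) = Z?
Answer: 95999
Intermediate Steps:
W(E) = 8 + E
V(H) = 1 (V(H) = (2*H)/((2*H)) = (2*H)*(1/(2*H)) = 1)
I(X, b) = (84 + b)*(-176 + b + 2*X) (I(X, b) = (X + ((X + b) - 176))*(b + (8 - 1)*12) = (X + (-176 + X + b))*(b + 7*12) = (-176 + b + 2*X)*(b + 84) = (-176 + b + 2*X)*(84 + b) = (84 + b)*(-176 + b + 2*X))
I(-210, -204) - V(-169) = (-14784 + (-204)² - 92*(-204) + 168*(-210) + 2*(-210)*(-204)) - 1*1 = (-14784 + 41616 + 18768 - 35280 + 85680) - 1 = 96000 - 1 = 95999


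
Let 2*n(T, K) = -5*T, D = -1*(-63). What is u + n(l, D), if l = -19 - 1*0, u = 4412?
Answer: 8919/2 ≈ 4459.5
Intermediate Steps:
D = 63
l = -19 (l = -19 + 0 = -19)
n(T, K) = -5*T/2 (n(T, K) = (-5*T)/2 = -5*T/2)
u + n(l, D) = 4412 - 5/2*(-19) = 4412 + 95/2 = 8919/2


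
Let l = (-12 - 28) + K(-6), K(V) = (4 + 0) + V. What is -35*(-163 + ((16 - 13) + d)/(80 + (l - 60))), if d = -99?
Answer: 61075/11 ≈ 5552.3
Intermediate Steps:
K(V) = 4 + V
l = -42 (l = (-12 - 28) + (4 - 6) = -40 - 2 = -42)
-35*(-163 + ((16 - 13) + d)/(80 + (l - 60))) = -35*(-163 + ((16 - 13) - 99)/(80 + (-42 - 60))) = -35*(-163 + (3 - 99)/(80 - 102)) = -35*(-163 - 96/(-22)) = -35*(-163 - 96*(-1/22)) = -35*(-163 + 48/11) = -35*(-1745/11) = 61075/11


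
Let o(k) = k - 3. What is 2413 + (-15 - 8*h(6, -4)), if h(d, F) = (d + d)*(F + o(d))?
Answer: 2494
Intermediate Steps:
o(k) = -3 + k
h(d, F) = 2*d*(-3 + F + d) (h(d, F) = (d + d)*(F + (-3 + d)) = (2*d)*(-3 + F + d) = 2*d*(-3 + F + d))
2413 + (-15 - 8*h(6, -4)) = 2413 + (-15 - 16*6*(-3 - 4 + 6)) = 2413 + (-15 - 16*6*(-1)) = 2413 + (-15 - 8*(-12)) = 2413 + (-15 + 96) = 2413 + 81 = 2494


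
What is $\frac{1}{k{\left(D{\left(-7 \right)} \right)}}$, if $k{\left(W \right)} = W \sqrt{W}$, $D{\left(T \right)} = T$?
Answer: $\frac{i \sqrt{7}}{49} \approx 0.053995 i$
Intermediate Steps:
$k{\left(W \right)} = W^{\frac{3}{2}}$
$\frac{1}{k{\left(D{\left(-7 \right)} \right)}} = \frac{1}{\left(-7\right)^{\frac{3}{2}}} = \frac{1}{\left(-7\right) i \sqrt{7}} = \frac{i \sqrt{7}}{49}$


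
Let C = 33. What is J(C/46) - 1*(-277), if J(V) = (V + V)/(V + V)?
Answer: 278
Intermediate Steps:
J(V) = 1 (J(V) = (2*V)/((2*V)) = (2*V)*(1/(2*V)) = 1)
J(C/46) - 1*(-277) = 1 - 1*(-277) = 1 + 277 = 278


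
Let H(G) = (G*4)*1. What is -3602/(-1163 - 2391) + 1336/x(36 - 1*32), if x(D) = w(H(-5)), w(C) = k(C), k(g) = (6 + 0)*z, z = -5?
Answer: -1160021/26655 ≈ -43.520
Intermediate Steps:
H(G) = 4*G (H(G) = (4*G)*1 = 4*G)
k(g) = -30 (k(g) = (6 + 0)*(-5) = 6*(-5) = -30)
w(C) = -30
x(D) = -30
-3602/(-1163 - 2391) + 1336/x(36 - 1*32) = -3602/(-1163 - 2391) + 1336/(-30) = -3602/(-3554) + 1336*(-1/30) = -3602*(-1/3554) - 668/15 = 1801/1777 - 668/15 = -1160021/26655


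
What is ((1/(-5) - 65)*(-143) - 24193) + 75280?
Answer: 302053/5 ≈ 60411.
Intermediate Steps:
((1/(-5) - 65)*(-143) - 24193) + 75280 = ((-1/5 - 65)*(-143) - 24193) + 75280 = (-326/5*(-143) - 24193) + 75280 = (46618/5 - 24193) + 75280 = -74347/5 + 75280 = 302053/5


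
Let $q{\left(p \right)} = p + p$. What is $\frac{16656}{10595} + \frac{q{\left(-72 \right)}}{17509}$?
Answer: $\frac{290104224}{185507855} \approx 1.5638$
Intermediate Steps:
$q{\left(p \right)} = 2 p$
$\frac{16656}{10595} + \frac{q{\left(-72 \right)}}{17509} = \frac{16656}{10595} + \frac{2 \left(-72\right)}{17509} = 16656 \cdot \frac{1}{10595} - \frac{144}{17509} = \frac{16656}{10595} - \frac{144}{17509} = \frac{290104224}{185507855}$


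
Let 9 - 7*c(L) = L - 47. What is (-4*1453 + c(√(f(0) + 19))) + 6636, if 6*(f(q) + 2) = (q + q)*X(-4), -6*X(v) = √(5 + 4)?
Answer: 832 - √17/7 ≈ 831.41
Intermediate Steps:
X(v) = -½ (X(v) = -√(5 + 4)/6 = -√9/6 = -⅙*3 = -½)
f(q) = -2 - q/6 (f(q) = -2 + ((q + q)*(-½))/6 = -2 + ((2*q)*(-½))/6 = -2 + (-q)/6 = -2 - q/6)
c(L) = 8 - L/7 (c(L) = 9/7 - (L - 47)/7 = 9/7 - (-47 + L)/7 = 9/7 + (47/7 - L/7) = 8 - L/7)
(-4*1453 + c(√(f(0) + 19))) + 6636 = (-4*1453 + (8 - √((-2 - ⅙*0) + 19)/7)) + 6636 = (-5812 + (8 - √((-2 + 0) + 19)/7)) + 6636 = (-5812 + (8 - √(-2 + 19)/7)) + 6636 = (-5812 + (8 - √17/7)) + 6636 = (-5804 - √17/7) + 6636 = 832 - √17/7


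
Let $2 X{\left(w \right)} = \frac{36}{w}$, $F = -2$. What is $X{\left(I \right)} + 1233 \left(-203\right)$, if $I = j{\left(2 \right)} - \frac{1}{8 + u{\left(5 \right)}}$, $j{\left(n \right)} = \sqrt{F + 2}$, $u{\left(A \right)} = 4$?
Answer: $-250515$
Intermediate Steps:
$j{\left(n \right)} = 0$ ($j{\left(n \right)} = \sqrt{-2 + 2} = \sqrt{0} = 0$)
$I = - \frac{1}{12}$ ($I = 0 - \frac{1}{8 + 4} = 0 - \frac{1}{12} = - \frac{1}{12} \approx -0.083333$)
$X{\left(w \right)} = \frac{18}{w}$ ($X{\left(w \right)} = \frac{36 \frac{1}{w}}{2} = \frac{18}{w}$)
$X{\left(I \right)} + 1233 \left(-203\right) = \frac{18}{- \frac{1}{12}} + 1233 \left(-203\right) = 18 \left(-12\right) - 250299 = -216 - 250299 = -250515$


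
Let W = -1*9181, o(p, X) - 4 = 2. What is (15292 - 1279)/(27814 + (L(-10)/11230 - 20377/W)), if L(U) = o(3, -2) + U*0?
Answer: 722388577095/1433962719808 ≈ 0.50377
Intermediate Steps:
o(p, X) = 6 (o(p, X) = 4 + 2 = 6)
W = -9181
L(U) = 6 (L(U) = 6 + U*0 = 6 + 0 = 6)
(15292 - 1279)/(27814 + (L(-10)/11230 - 20377/W)) = (15292 - 1279)/(27814 + (6/11230 - 20377/(-9181))) = 14013/(27814 + (6*(1/11230) - 20377*(-1/9181))) = 14013/(27814 + (3/5615 + 20377/9181)) = 14013/(27814 + 114444398/51551315) = 14013/(1433962719808/51551315) = 14013*(51551315/1433962719808) = 722388577095/1433962719808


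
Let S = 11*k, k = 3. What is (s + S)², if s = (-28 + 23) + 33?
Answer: 3721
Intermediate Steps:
S = 33 (S = 11*3 = 33)
s = 28 (s = -5 + 33 = 28)
(s + S)² = (28 + 33)² = 61² = 3721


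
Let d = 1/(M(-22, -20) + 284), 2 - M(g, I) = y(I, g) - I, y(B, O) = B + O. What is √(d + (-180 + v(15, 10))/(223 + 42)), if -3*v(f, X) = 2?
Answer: I*√10170321315/122430 ≈ 0.82372*I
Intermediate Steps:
M(g, I) = 2 - g (M(g, I) = 2 - ((I + g) - I) = 2 - g)
v(f, X) = -⅔ (v(f, X) = -⅓*2 = -⅔)
d = 1/308 (d = 1/((2 - 1*(-22)) + 284) = 1/((2 + 22) + 284) = 1/(24 + 284) = 1/308 ≈ 0.0032468)
√(d + (-180 + v(15, 10))/(223 + 42)) = √(1/308 + (-180 - ⅔)/(223 + 42)) = √(1/308 - 542/3/265) = √(1/308 - 542/3*1/265) = √(1/308 - 542/795) = √(-166141/244860) = I*√10170321315/122430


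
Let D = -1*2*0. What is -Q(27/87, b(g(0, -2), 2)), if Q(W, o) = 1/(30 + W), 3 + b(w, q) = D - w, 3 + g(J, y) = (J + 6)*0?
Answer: -29/879 ≈ -0.032992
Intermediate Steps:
g(J, y) = -3 (g(J, y) = -3 + (J + 6)*0 = -3 + (6 + J)*0 = -3 + 0 = -3)
D = 0 (D = -2*0 = 0)
b(w, q) = -3 - w (b(w, q) = -3 + (0 - w) = -3 - w)
-Q(27/87, b(g(0, -2), 2)) = -1/(30 + 27/87) = -1/(30 + 27*(1/87)) = -1/(30 + 9/29) = -1/879/29 = -1*29/879 = -29/879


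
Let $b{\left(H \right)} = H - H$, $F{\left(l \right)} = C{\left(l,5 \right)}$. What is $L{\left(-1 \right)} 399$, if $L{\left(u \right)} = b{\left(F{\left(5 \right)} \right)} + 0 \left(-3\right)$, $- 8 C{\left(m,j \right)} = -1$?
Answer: $0$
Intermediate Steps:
$C{\left(m,j \right)} = \frac{1}{8}$ ($C{\left(m,j \right)} = \left(- \frac{1}{8}\right) \left(-1\right) = \frac{1}{8}$)
$F{\left(l \right)} = \frac{1}{8}$
$b{\left(H \right)} = 0$
$L{\left(u \right)} = 0$ ($L{\left(u \right)} = 0 + 0 \left(-3\right) = 0 + 0 = 0$)
$L{\left(-1 \right)} 399 = 0 \cdot 399 = 0$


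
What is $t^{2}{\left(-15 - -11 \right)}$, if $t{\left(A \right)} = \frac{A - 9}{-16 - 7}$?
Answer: $\frac{169}{529} \approx 0.31947$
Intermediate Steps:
$t{\left(A \right)} = \frac{9}{23} - \frac{A}{23}$ ($t{\left(A \right)} = \frac{-9 + A}{-23} = \left(-9 + A\right) \left(- \frac{1}{23}\right) = \frac{9}{23} - \frac{A}{23}$)
$t^{2}{\left(-15 - -11 \right)} = \left(\frac{9}{23} - \frac{-15 - -11}{23}\right)^{2} = \left(\frac{9}{23} - \frac{-15 + 11}{23}\right)^{2} = \left(\frac{9}{23} - - \frac{4}{23}\right)^{2} = \left(\frac{9}{23} + \frac{4}{23}\right)^{2} = \left(\frac{13}{23}\right)^{2} = \frac{169}{529}$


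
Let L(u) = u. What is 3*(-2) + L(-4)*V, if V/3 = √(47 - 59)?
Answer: -6 - 24*I*√3 ≈ -6.0 - 41.569*I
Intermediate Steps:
V = 6*I*√3 (V = 3*√(47 - 59) = 3*√(-12) = 3*(2*I*√3) = 6*I*√3 ≈ 10.392*I)
3*(-2) + L(-4)*V = 3*(-2) - 24*I*√3 = -6 - 24*I*√3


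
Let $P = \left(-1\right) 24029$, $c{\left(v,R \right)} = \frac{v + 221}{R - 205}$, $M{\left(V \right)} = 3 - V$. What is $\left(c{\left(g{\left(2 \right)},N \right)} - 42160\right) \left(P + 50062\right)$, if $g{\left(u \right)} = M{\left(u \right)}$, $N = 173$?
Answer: $- \frac{17563710143}{16} \approx -1.0977 \cdot 10^{9}$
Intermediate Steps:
$g{\left(u \right)} = 3 - u$
$c{\left(v,R \right)} = \frac{221 + v}{-205 + R}$
$P = -24029$
$\left(c{\left(g{\left(2 \right)},N \right)} - 42160\right) \left(P + 50062\right) = \left(\frac{221 + \left(3 - 2\right)}{-205 + 173} - 42160\right) \left(-24029 + 50062\right) = \left(\frac{221 + \left(3 - 2\right)}{-32} - 42160\right) 26033 = \left(- \frac{221 + 1}{32} - 42160\right) 26033 = \left(\left(- \frac{1}{32}\right) 222 - 42160\right) 26033 = \left(- \frac{111}{16} - 42160\right) 26033 = \left(- \frac{674671}{16}\right) 26033 = - \frac{17563710143}{16}$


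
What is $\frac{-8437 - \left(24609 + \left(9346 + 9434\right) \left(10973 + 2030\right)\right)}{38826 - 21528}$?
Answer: $- \frac{122114693}{8649} \approx -14119.0$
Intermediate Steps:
$\frac{-8437 - \left(24609 + \left(9346 + 9434\right) \left(10973 + 2030\right)\right)}{38826 - 21528} = \frac{-8437 - \left(24609 + 18780 \cdot 13003\right)}{17298} = \left(-8437 - 244220949\right) \frac{1}{17298} = \left(-244229386\right) \frac{1}{17298} = - \frac{122114693}{8649}$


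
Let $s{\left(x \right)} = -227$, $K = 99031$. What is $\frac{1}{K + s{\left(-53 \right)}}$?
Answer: $\frac{1}{98804} \approx 1.0121 \cdot 10^{-5}$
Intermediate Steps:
$\frac{1}{K + s{\left(-53 \right)}} = \frac{1}{99031 - 227} = \frac{1}{98804}$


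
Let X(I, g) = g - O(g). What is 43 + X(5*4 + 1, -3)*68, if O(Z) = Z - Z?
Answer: -161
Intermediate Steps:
O(Z) = 0
X(I, g) = g (X(I, g) = g - 1*0 = g + 0 = g)
43 + X(5*4 + 1, -3)*68 = 43 - 3*68 = 43 - 204 = -161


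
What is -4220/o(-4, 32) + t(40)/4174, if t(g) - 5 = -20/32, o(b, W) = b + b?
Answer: 17614315/33392 ≈ 527.50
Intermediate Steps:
o(b, W) = 2*b
t(g) = 35/8 (t(g) = 5 - 20/32 = 5 - 20*1/32 = 5 - 5/8 = 35/8)
-4220/o(-4, 32) + t(40)/4174 = -4220/(2*(-4)) + (35/8)/4174 = -4220/(-8) + (35/8)*(1/4174) = -4220*(-⅛) + 35/33392 = 1055/2 + 35/33392 = 17614315/33392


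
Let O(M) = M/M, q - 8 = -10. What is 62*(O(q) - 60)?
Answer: -3658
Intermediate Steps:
q = -2 (q = 8 - 10 = -2)
O(M) = 1
62*(O(q) - 60) = 62*(1 - 60) = 62*(-59) = -3658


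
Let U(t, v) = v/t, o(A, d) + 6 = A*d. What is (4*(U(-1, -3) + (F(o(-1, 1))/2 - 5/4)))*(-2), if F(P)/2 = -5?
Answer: 26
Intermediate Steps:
o(A, d) = -6 + A*d
F(P) = -10 (F(P) = 2*(-5) = -10)
(4*(U(-1, -3) + (F(o(-1, 1))/2 - 5/4)))*(-2) = (4*(-3/(-1) + (-10/2 - 5/4)))*(-2) = (4*(-3*(-1) + (-10*½ - 5*¼)))*(-2) = (4*(3 + (-5 - 5/4)))*(-2) = (4*(3 - 25/4))*(-2) = (4*(-13/4))*(-2) = -13*(-2) = 26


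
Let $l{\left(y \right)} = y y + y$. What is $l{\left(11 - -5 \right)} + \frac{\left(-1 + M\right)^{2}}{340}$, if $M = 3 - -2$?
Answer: $\frac{23124}{85} \approx 272.05$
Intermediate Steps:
$M = 5$ ($M = 3 + 2 = 5$)
$l{\left(y \right)} = y + y^{2}$ ($l{\left(y \right)} = y^{2} + y = y + y^{2}$)
$l{\left(11 - -5 \right)} + \frac{\left(-1 + M\right)^{2}}{340} = \left(11 - -5\right) \left(1 + \left(11 - -5\right)\right) + \frac{\left(-1 + 5\right)^{2}}{340} = \left(11 + 5\right) \left(1 + \left(11 + 5\right)\right) + 4^{2} \cdot \frac{1}{340} = 16 \left(1 + 16\right) + 16 \cdot \frac{1}{340} = 16 \cdot 17 + \frac{4}{85} = 272 + \frac{4}{85} = \frac{23124}{85}$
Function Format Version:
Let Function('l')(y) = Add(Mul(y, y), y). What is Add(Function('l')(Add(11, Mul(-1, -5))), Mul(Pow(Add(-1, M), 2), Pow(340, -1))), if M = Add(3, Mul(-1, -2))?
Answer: Rational(23124, 85) ≈ 272.05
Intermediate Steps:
M = 5 (M = Add(3, 2) = 5)
Function('l')(y) = Add(y, Pow(y, 2)) (Function('l')(y) = Add(Pow(y, 2), y) = Add(y, Pow(y, 2)))
Add(Function('l')(Add(11, Mul(-1, -5))), Mul(Pow(Add(-1, M), 2), Pow(340, -1))) = Add(Mul(Add(11, Mul(-1, -5)), Add(1, Add(11, Mul(-1, -5)))), Mul(Pow(Add(-1, 5), 2), Pow(340, -1))) = Add(Mul(Add(11, 5), Add(1, Add(11, 5))), Mul(Pow(4, 2), Rational(1, 340))) = Add(Mul(16, Add(1, 16)), Mul(16, Rational(1, 340))) = Add(Mul(16, 17), Rational(4, 85)) = Add(272, Rational(4, 85)) = Rational(23124, 85)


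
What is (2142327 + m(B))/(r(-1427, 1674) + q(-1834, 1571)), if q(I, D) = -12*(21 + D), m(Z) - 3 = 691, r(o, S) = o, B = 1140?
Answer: -2143021/20531 ≈ -104.38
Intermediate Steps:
m(Z) = 694 (m(Z) = 3 + 691 = 694)
q(I, D) = -252 - 12*D
(2142327 + m(B))/(r(-1427, 1674) + q(-1834, 1571)) = (2142327 + 694)/(-1427 + (-252 - 12*1571)) = 2143021/(-1427 + (-252 - 18852)) = 2143021/(-1427 - 19104) = 2143021/(-20531) = 2143021*(-1/20531) = -2143021/20531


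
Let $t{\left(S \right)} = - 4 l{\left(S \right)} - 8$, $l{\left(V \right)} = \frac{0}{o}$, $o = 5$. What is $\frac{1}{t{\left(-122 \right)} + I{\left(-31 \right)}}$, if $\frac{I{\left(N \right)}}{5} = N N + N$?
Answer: $\frac{1}{4642} \approx 0.00021542$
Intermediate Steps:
$l{\left(V \right)} = 0$ ($l{\left(V \right)} = \frac{0}{5} = 0 \cdot \frac{1}{5} = 0$)
$t{\left(S \right)} = -8$ ($t{\left(S \right)} = \left(-4\right) 0 - 8 = 0 - 8 = -8$)
$I{\left(N \right)} = 5 N + 5 N^{2}$ ($I{\left(N \right)} = 5 \left(N N + N\right) = 5 \left(N^{2} + N\right) = 5 \left(N + N^{2}\right) = 5 N + 5 N^{2}$)
$\frac{1}{t{\left(-122 \right)} + I{\left(-31 \right)}} = \frac{1}{-8 + 5 \left(-31\right) \left(1 - 31\right)} = \frac{1}{-8 + 5 \left(-31\right) \left(-30\right)} = \frac{1}{-8 + 4650} = \frac{1}{4642}$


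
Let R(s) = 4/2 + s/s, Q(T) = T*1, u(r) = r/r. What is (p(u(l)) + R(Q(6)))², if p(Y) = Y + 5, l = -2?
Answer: 81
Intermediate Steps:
u(r) = 1
Q(T) = T
p(Y) = 5 + Y
R(s) = 3 (R(s) = 4*(½) + 1 = 2 + 1 = 3)
(p(u(l)) + R(Q(6)))² = ((5 + 1) + 3)² = (6 + 3)² = 9² = 81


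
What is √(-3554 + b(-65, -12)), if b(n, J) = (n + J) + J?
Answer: I*√3643 ≈ 60.357*I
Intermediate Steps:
b(n, J) = n + 2*J (b(n, J) = (J + n) + J = n + 2*J)
√(-3554 + b(-65, -12)) = √(-3554 + (-65 + 2*(-12))) = √(-3554 + (-65 - 24)) = √(-3554 - 89) = √(-3643) = I*√3643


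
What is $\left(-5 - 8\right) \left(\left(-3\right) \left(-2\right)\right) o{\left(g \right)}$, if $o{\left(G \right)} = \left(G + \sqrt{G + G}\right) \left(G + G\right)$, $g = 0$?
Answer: $0$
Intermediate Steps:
$o{\left(G \right)} = 2 G \left(G + \sqrt{2} \sqrt{G}\right)$ ($o{\left(G \right)} = \left(G + \sqrt{2 G}\right) 2 G = \left(G + \sqrt{2} \sqrt{G}\right) 2 G = 2 G \left(G + \sqrt{2} \sqrt{G}\right)$)
$\left(-5 - 8\right) \left(\left(-3\right) \left(-2\right)\right) o{\left(g \right)} = \left(-5 - 8\right) \left(\left(-3\right) \left(-2\right)\right) \left(2 \cdot 0^{2} + 2 \sqrt{2} \cdot 0^{\frac{3}{2}}\right) = \left(-13\right) 6 \left(2 \cdot 0 + 2 \sqrt{2} \cdot 0\right) = - 78 \left(0 + 0\right) = \left(-78\right) 0 = 0$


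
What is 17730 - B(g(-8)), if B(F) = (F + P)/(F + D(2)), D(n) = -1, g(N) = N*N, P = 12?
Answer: 1116914/63 ≈ 17729.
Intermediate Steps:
g(N) = N²
B(F) = (12 + F)/(-1 + F) (B(F) = (F + 12)/(F - 1) = (12 + F)/(-1 + F))
17730 - B(g(-8)) = 17730 - (12 + (-8)²)/(-1 + (-8)²) = 17730 - (12 + 64)/(-1 + 64) = 17730 - 76/63 = 1116914/63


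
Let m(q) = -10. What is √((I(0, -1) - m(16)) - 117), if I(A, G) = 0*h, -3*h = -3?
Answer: I*√107 ≈ 10.344*I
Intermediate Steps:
h = 1 (h = -⅓*(-3) = 1)
I(A, G) = 0 (I(A, G) = 0*1 = 0)
√((I(0, -1) - m(16)) - 117) = √((0 - 1*(-10)) - 117) = √((0 + 10) - 117) = √(10 - 117) = √(-107) = I*√107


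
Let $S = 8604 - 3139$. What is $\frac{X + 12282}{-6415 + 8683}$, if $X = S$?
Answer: $\frac{17747}{2268} \approx 7.825$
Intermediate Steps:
$S = 5465$ ($S = 8604 - 3139 = 5465$)
$X = 5465$
$\frac{X + 12282}{-6415 + 8683} = \frac{5465 + 12282}{-6415 + 8683} = \frac{17747}{2268}$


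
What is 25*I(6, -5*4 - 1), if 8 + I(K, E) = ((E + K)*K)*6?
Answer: -13700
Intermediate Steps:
I(K, E) = -8 + 6*K*(E + K) (I(K, E) = -8 + ((E + K)*K)*6 = -8 + (K*(E + K))*6 = -8 + 6*K*(E + K))
25*I(6, -5*4 - 1) = 25*(-8 + 6*6**2 + 6*(-5*4 - 1)*6) = 25*(-8 + 6*36 + 6*(-20 - 1)*6) = 25*(-8 + 216 + 6*(-21)*6) = 25*(-8 + 216 - 756) = 25*(-548) = -13700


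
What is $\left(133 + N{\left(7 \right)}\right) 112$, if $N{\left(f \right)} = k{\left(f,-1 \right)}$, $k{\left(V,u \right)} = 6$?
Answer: $15568$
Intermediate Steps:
$N{\left(f \right)} = 6$
$\left(133 + N{\left(7 \right)}\right) 112 = \left(133 + 6\right) 112 = 139 \cdot 112 = 15568$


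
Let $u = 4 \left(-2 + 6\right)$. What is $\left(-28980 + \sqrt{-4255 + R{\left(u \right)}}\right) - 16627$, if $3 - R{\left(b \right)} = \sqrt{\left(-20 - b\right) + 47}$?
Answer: $-45607 + i \sqrt{4252 + \sqrt{11}} \approx -45607.0 + 65.233 i$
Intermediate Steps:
$u = 16$ ($u = 4 \cdot 4 = 16$)
$R{\left(b \right)} = 3 - \sqrt{27 - b}$ ($R{\left(b \right)} = 3 - \sqrt{\left(-20 - b\right) + 47} = 3 - \sqrt{27 - b}$)
$\left(-28980 + \sqrt{-4255 + R{\left(u \right)}}\right) - 16627 = \left(-28980 + \sqrt{-4255 + \left(3 - \sqrt{27 - 16}\right)}\right) - 16627 = \left(-28980 + \sqrt{-4255 + \left(3 - \sqrt{11}\right)}\right) - 16627 = \left(-28980 + \sqrt{-4252 - \sqrt{11}}\right) - 16627 = -45607 + \sqrt{-4252 - \sqrt{11}}$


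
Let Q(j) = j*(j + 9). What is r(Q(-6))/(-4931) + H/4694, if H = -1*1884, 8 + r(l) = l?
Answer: -4583980/11573057 ≈ -0.39609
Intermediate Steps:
Q(j) = j*(9 + j)
r(l) = -8 + l
H = -1884
r(Q(-6))/(-4931) + H/4694 = (-8 - 6*(9 - 6))/(-4931) - 1884/4694 = (-8 - 6*3)*(-1/4931) - 1884*1/4694 = (-8 - 18)*(-1/4931) - 942/2347 = -26*(-1/4931) - 942/2347 = 26/4931 - 942/2347 = -4583980/11573057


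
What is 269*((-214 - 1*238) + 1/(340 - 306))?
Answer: -4133723/34 ≈ -1.2158e+5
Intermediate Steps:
269*((-214 - 1*238) + 1/(340 - 306)) = 269*((-214 - 238) + 1/34) = 269*(-452 + 1/34) = 269*(-15367/34) = -4133723/34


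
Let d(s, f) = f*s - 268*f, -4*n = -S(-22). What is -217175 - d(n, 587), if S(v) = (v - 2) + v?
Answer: -106217/2 ≈ -53109.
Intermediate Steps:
S(v) = -2 + 2*v (S(v) = (-2 + v) + v = -2 + 2*v)
n = -23/2 (n = -(-1)*(-2 + 2*(-22))/4 = -(-1)*(-2 - 44)/4 = -(-1)*(-46)/4 = -1/4*46 = -23/2 ≈ -11.500)
d(s, f) = -268*f + f*s
-217175 - d(n, 587) = -217175 - 587*(-268 - 23/2) = -217175 - 587*(-559)/2 = -217175 - 1*(-328133/2) = -217175 + 328133/2 = -106217/2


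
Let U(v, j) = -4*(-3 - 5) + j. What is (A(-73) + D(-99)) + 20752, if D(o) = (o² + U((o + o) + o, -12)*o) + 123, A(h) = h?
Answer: 28623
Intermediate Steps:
U(v, j) = 32 + j (U(v, j) = -4*(-8) + j = 32 + j)
D(o) = 123 + o² + 20*o (D(o) = (o² + (32 - 12)*o) + 123 = (o² + 20*o) + 123 = 123 + o² + 20*o)
(A(-73) + D(-99)) + 20752 = (-73 + (123 + (-99)² + 20*(-99))) + 20752 = (-73 + (123 + 9801 - 1980)) + 20752 = (-73 + 7944) + 20752 = 7871 + 20752 = 28623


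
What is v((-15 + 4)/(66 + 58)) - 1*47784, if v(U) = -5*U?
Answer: -5925161/124 ≈ -47784.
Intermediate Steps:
v((-15 + 4)/(66 + 58)) - 1*47784 = -5*(-15 + 4)/(66 + 58) - 1*47784 = -(-55)/124 - 47784 = -5*(-11/124) - 47784 = 55/124 - 47784 = -5925161/124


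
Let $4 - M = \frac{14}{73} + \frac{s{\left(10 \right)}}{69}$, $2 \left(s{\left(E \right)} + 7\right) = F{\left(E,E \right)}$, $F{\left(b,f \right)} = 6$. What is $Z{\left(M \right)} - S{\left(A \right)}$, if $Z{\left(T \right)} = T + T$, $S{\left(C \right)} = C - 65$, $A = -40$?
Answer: $\frac{567833}{5037} \approx 112.73$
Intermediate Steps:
$s{\left(E \right)} = -4$ ($s{\left(E \right)} = -7 + \frac{1}{2} \cdot 6 = -7 + 3 = -4$)
$S{\left(C \right)} = -65 + C$ ($S{\left(C \right)} = C - 65 = -65 + C$)
$M = \frac{19474}{5037}$ ($M = 4 - \left(\frac{14}{73} - \frac{4}{69}\right) = 4 - \frac{674}{5037} = \frac{19474}{5037} \approx 3.8662$)
$Z{\left(T \right)} = 2 T$
$Z{\left(M \right)} - S{\left(A \right)} = 2 \cdot \frac{19474}{5037} - \left(-65 - 40\right) = \frac{38948}{5037} - -105 = \frac{38948}{5037} + 105 = \frac{567833}{5037}$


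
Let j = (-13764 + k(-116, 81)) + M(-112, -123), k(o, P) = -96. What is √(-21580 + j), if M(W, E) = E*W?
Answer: 4*I*√1354 ≈ 147.19*I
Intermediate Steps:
j = -84 (j = (-13764 - 96) - 123*(-112) = -13860 + 13776 = -84)
√(-21580 + j) = √(-21580 - 84) = √(-21664) = 4*I*√1354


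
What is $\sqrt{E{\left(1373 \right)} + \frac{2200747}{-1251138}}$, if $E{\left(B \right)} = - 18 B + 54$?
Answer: $\frac{i \sqrt{38604193073985126}}{1251138} \approx 157.04 i$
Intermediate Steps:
$E{\left(B \right)} = 54 - 18 B$
$\sqrt{E{\left(1373 \right)} + \frac{2200747}{-1251138}} = \sqrt{\left(54 - 24714\right) + \frac{2200747}{-1251138}} = \sqrt{\left(54 - 24714\right) + 2200747 \left(- \frac{1}{1251138}\right)} = \sqrt{-24660 - \frac{2200747}{1251138}} = \sqrt{- \frac{30855263827}{1251138}} = \frac{i \sqrt{38604193073985126}}{1251138}$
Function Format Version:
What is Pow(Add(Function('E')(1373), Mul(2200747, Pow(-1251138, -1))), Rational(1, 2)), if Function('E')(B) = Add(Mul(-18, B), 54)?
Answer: Mul(Rational(1, 1251138), I, Pow(38604193073985126, Rational(1, 2))) ≈ Mul(157.04, I)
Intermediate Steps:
Function('E')(B) = Add(54, Mul(-18, B))
Pow(Add(Function('E')(1373), Mul(2200747, Pow(-1251138, -1))), Rational(1, 2)) = Pow(Add(Add(54, Mul(-18, 1373)), Mul(2200747, Pow(-1251138, -1))), Rational(1, 2)) = Pow(Add(Add(54, -24714), Mul(2200747, Rational(-1, 1251138))), Rational(1, 2)) = Pow(Add(-24660, Rational(-2200747, 1251138)), Rational(1, 2)) = Pow(Rational(-30855263827, 1251138), Rational(1, 2)) = Mul(Rational(1, 1251138), I, Pow(38604193073985126, Rational(1, 2)))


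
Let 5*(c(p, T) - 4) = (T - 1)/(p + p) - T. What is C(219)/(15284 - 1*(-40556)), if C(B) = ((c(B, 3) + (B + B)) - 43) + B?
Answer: 338027/30572400 ≈ 0.011057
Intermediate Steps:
c(p, T) = 4 - T/5 + (-1 + T)/(10*p) (c(p, T) = 4 + ((T - 1)/(p + p) - T)/5 = 4 + ((-1 + T)/((2*p)) - T)/5 = 4 + ((-1 + T)*(1/(2*p)) - T)/5 = 4 + ((-1 + T)/(2*p) - T)/5 = 4 + (-T + (-1 + T)/(2*p))/5 = 4 + (-T/5 + (-1 + T)/(10*p)) = 4 - T/5 + (-1 + T)/(10*p))
C(B) = -43 + 3*B + (2 + 34*B)/(10*B) (C(B) = (((-1 + 3 - 2*B*(-20 + 3))/(10*B) + (B + B)) - 43) + B = (((-1 + 3 - 2*B*(-17))/(10*B) + 2*B) - 43) + B = (((-1 + 3 + 34*B)/(10*B) + 2*B) - 43) + B = (((2 + 34*B)/(10*B) + 2*B) - 43) + B = ((2*B + (2 + 34*B)/(10*B)) - 43) + B = (-43 + 2*B + (2 + 34*B)/(10*B)) + B = -43 + 3*B + (2 + 34*B)/(10*B))
C(219)/(15284 - 1*(-40556)) = (-198/5 + 3*219 + (1/5)/219)/(15284 - 1*(-40556)) = (-198/5 + 657 + (1/5)*(1/219))/(15284 + 40556) = (-198/5 + 657 + 1/1095)/55840 = (676054/1095)*(1/55840) = 338027/30572400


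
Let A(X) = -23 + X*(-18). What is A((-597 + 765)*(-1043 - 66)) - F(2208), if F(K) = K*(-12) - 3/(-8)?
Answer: 27040709/8 ≈ 3.3801e+6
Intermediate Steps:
F(K) = 3/8 - 12*K (F(K) = -12*K - 3*(-⅛) = -12*K + 3/8 = 3/8 - 12*K)
A(X) = -23 - 18*X
A((-597 + 765)*(-1043 - 66)) - F(2208) = (-23 - 18*(-597 + 765)*(-1043 - 66)) - (3/8 - 12*2208) = (-23 - 3024*(-1109)) - (3/8 - 26496) = (-23 - 18*(-186312)) - 1*(-211965/8) = (-23 + 3353616) + 211965/8 = 3353593 + 211965/8 = 27040709/8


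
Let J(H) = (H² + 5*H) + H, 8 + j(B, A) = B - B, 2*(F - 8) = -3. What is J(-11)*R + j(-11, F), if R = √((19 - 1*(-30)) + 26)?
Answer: -8 + 275*√3 ≈ 468.31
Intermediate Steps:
F = 13/2 (F = 8 + (½)*(-3) = 8 - 3/2 = 13/2 ≈ 6.5000)
j(B, A) = -8 (j(B, A) = -8 + (B - B) = -8 + 0 = -8)
J(H) = H² + 6*H
R = 5*√3 (R = √((19 + 30) + 26) = √(49 + 26) = √75 = 5*√3 ≈ 8.6602)
J(-11)*R + j(-11, F) = (-11*(6 - 11))*(5*√3) - 8 = (-11*(-5))*(5*√3) - 8 = 55*(5*√3) - 8 = 275*√3 - 8 = -8 + 275*√3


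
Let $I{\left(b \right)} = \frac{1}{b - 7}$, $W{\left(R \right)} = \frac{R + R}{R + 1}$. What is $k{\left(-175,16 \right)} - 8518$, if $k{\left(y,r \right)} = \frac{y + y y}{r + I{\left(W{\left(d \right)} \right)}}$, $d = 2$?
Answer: $- \frac{1773692}{269} \approx -6593.6$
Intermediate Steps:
$W{\left(R \right)} = \frac{2 R}{1 + R}$
$I{\left(b \right)} = \frac{1}{-7 + b}$
$k{\left(y,r \right)} = \frac{y + y^{2}}{- \frac{3}{17} + r}$ ($k{\left(y,r \right)} = \frac{y + y y}{r + \frac{1}{-7 + 2 \cdot 2 \frac{1}{1 + 2}}} = \frac{y + y^{2}}{r + \frac{1}{-7 + 2 \cdot 2 \cdot \frac{1}{3}}} = \frac{y + y^{2}}{r + \frac{1}{-7 + \frac{4}{3}}} = \frac{y + y^{2}}{r + \frac{1}{- \frac{17}{3}}} = \frac{y + y^{2}}{r - \frac{3}{17}} = \frac{y + y^{2}}{- \frac{3}{17} + r}$)
$k{\left(-175,16 \right)} - 8518 = 17 \left(-175\right) \frac{1}{-3 + 17 \cdot 16} \left(1 - 175\right) - 8518 = 17 \left(-175\right) \frac{1}{-3 + 272} \left(-174\right) - 8518 = 17 \left(-175\right) \frac{1}{269} \left(-174\right) - 8518 = \frac{517650}{269} - 8518 = - \frac{1773692}{269}$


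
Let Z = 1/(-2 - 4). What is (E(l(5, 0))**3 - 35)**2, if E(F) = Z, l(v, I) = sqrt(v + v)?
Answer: 57168721/46656 ≈ 1225.3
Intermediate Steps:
Z = -1/6 (Z = 1/(-6) = -1/6 ≈ -0.16667)
l(v, I) = sqrt(2)*sqrt(v) (l(v, I) = sqrt(2*v) = sqrt(2)*sqrt(v))
E(F) = -1/6
(E(l(5, 0))**3 - 35)**2 = ((-1/6)**3 - 35)**2 = (-1/216 - 35)**2 = (-7561/216)**2 = 57168721/46656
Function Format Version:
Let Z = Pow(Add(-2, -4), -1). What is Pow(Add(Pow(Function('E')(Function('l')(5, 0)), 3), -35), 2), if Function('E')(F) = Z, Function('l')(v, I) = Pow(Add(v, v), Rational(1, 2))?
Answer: Rational(57168721, 46656) ≈ 1225.3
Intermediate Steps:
Z = Rational(-1, 6) (Z = Pow(-6, -1) = Rational(-1, 6) ≈ -0.16667)
Function('l')(v, I) = Mul(Pow(2, Rational(1, 2)), Pow(v, Rational(1, 2))) (Function('l')(v, I) = Pow(Mul(2, v), Rational(1, 2)) = Mul(Pow(2, Rational(1, 2)), Pow(v, Rational(1, 2))))
Function('E')(F) = Rational(-1, 6)
Pow(Add(Pow(Function('E')(Function('l')(5, 0)), 3), -35), 2) = Pow(Add(Pow(Rational(-1, 6), 3), -35), 2) = Pow(Add(Rational(-1, 216), -35), 2) = Pow(Rational(-7561, 216), 2) = Rational(57168721, 46656)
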